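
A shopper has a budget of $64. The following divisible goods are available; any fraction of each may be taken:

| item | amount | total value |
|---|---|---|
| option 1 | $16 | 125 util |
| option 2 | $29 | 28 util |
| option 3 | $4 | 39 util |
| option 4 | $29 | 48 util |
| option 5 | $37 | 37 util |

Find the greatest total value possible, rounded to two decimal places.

Take in order of value per unit:
- option 3 (39/4 per unit): all 4 → value 39, running total 39.00
- option 1 (125/16 per unit): all 16 → value 125, running total 164.00
- option 4 (48/29 per unit): all 29 → value 48, running total 212.00
- option 5 (37/37 per unit): 15 of 37 → value 15×37/37 = 15.0000, running total 227.00
Total 227.00.

227.00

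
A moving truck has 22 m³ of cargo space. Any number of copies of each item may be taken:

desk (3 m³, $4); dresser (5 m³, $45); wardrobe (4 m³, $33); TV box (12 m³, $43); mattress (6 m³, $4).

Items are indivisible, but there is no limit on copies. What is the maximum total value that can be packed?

$189

Best value-per-unit is dresser at 45/5; filling with it alone gives 4×45 = 180.
Optimal mix: 2×dresser + 3×wardrobe → volume 22, value 189.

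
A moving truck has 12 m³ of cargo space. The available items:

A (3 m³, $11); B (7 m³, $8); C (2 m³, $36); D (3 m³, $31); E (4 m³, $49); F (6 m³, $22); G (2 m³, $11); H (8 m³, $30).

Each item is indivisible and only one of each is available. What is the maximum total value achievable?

$127

Check high-value combinations within 12 m³:
- C+D+E+G: volume 2+3+4+2=11, value 36+31+49+11=127
- A+C+D+E: volume 3+2+3+4=12, value 11+36+31+49=127
- C+D+E: volume 2+3+4=9, value 36+31+49=116
- A+C+E+G: volume 3+2+4+2=11, value 11+36+49+11=107
- C+E+F: volume 2+4+6=12, value 36+49+22=107
Best: $127.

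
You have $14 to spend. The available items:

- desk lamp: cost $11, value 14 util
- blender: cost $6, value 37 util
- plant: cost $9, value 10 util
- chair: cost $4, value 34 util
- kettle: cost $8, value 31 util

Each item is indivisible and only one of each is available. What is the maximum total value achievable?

Check high-value combinations within $14:
- blender+chair: cost 6+4=10, value 37+34=71
- blender+kettle: cost 6+8=14, value 37+31=68
- chair+kettle: cost 4+8=12, value 34+31=65
Best: 71 util.

71 util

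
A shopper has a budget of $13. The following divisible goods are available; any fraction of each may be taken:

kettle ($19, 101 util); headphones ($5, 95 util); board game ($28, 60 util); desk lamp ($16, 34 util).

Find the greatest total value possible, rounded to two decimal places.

137.53

Take in order of value per unit:
- headphones (95/5 per unit): all 5 → value 95, running total 95.00
- kettle (101/19 per unit): 8 of 19 → value 8×101/19 = 42.5263, running total 137.53
Total 137.53.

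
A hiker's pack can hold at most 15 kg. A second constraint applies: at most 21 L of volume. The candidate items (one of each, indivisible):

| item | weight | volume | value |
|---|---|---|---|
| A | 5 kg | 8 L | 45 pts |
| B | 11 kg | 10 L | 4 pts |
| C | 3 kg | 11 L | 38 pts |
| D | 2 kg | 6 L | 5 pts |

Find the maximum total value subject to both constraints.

83 pts

Feasible sets respecting both limits:
- A+C: weight 8, volume 19, value 83
- A+D: weight 7, volume 14, value 50
- A: weight 5, volume 8, value 45
- C+D: weight 5, volume 17, value 43
Best: 83 pts.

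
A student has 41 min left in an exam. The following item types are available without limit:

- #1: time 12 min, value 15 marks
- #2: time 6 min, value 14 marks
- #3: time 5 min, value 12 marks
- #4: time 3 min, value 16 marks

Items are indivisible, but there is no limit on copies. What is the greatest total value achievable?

Best value-per-unit is #4 at 16/3, and filling with it alone uses time 13×3=39. No mix of the others beats 13×16 = 208.

208 marks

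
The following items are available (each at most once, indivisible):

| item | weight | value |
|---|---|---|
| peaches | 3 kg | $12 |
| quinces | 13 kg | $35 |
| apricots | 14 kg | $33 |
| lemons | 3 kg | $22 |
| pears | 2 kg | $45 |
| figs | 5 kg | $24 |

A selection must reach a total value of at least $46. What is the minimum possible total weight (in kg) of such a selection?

5

Subsets with value ≥ 46, sorted by total weight:
- lemons+pears: weight 5, value 67
- peaches+pears: weight 5, value 57
- pears+figs: weight 7, value 69
- peaches+lemons+pears: weight 8, value 79
Minimum weight: 5 kg.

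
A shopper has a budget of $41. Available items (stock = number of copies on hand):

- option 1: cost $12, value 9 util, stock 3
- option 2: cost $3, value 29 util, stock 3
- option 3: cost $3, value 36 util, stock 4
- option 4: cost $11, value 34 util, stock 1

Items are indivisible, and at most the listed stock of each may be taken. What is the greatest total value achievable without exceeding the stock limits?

Top feasible selections:
- 3×option 2 + 4×option 3 + 1×option 4: cost 32, value 265
- 1×option 1 + 2×option 2 + 4×option 3 + 1×option 4: cost 41, value 245
- 1×option 1 + 3×option 2 + 4×option 3: cost 33, value 240
Best: 265 util.

265 util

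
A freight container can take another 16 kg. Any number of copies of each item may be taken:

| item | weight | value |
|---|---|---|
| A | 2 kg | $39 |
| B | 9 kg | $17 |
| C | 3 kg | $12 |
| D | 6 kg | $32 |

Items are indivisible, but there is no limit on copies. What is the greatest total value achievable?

$312

Best value-per-unit is A at 39/2, and filling with it alone uses weight 8×2=16. No mix of the others beats 8×39 = 312.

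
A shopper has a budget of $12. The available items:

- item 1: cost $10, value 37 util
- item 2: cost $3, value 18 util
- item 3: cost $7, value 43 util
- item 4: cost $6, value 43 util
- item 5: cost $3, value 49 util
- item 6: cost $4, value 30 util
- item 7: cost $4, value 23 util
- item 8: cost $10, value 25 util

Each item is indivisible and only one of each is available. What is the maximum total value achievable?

Check high-value combinations within $12:
- item 2+item 4+item 5: cost 3+6+3=12, value 18+43+49=110
- item 5+item 6+item 7: cost 3+4+4=11, value 49+30+23=102
- item 2+item 5+item 6: cost 3+3+4=10, value 18+49+30=97
- item 4+item 5: cost 6+3=9, value 43+49=92
- item 3+item 5: cost 7+3=10, value 43+49=92
Best: 110 util.

110 util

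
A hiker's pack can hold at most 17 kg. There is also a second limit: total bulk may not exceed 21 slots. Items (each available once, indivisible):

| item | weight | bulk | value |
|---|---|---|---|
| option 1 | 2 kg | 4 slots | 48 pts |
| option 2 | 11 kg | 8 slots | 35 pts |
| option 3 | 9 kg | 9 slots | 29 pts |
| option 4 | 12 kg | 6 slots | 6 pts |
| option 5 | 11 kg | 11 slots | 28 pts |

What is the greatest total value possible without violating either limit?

Feasible sets respecting both limits:
- option 1+option 2: weight 13, bulk 12, value 83
- option 1+option 3: weight 11, bulk 13, value 77
- option 1+option 5: weight 13, bulk 15, value 76
- option 1+option 4: weight 14, bulk 10, value 54
Best: 83 pts.

83 pts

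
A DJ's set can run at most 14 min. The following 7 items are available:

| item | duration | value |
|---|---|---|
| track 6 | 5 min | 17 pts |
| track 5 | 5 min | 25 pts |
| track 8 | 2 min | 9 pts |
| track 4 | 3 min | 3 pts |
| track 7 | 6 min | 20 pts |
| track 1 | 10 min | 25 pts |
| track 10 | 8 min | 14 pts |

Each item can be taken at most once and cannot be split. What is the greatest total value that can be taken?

54 pts

Check high-value combinations within 14 min:
- track 5+track 8+track 7: duration 5+2+6=13, value 25+9+20=54
- track 6+track 5+track 8: duration 5+5+2=12, value 17+25+9=51
- track 5+track 4+track 7: duration 5+3+6=14, value 25+3+20=48
Best: 54 pts.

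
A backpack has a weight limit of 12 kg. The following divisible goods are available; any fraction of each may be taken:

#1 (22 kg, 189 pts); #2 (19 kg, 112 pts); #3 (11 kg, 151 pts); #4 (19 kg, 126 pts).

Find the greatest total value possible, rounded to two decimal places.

Take in order of value per unit:
- #3 (151/11 per unit): all 11 → value 151, running total 151.00
- #1 (189/22 per unit): 1 of 22 → value 1×189/22 = 8.5909, running total 159.59
Total 159.59.

159.59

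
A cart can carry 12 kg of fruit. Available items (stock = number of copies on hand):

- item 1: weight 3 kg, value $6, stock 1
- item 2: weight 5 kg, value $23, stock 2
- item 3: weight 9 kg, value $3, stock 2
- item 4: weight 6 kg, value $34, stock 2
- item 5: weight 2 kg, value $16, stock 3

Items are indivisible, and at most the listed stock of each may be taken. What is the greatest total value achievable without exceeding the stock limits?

$82

Best selections within weight 12 and stock limits:
- 1×item 4 + 3×item 5: weight 12, value 82
- 1×item 2 + 3×item 5: weight 11, value 71
- 2×item 4: weight 12, value 68
- 1×item 4 + 2×item 5: weight 10, value 66
Best: $82.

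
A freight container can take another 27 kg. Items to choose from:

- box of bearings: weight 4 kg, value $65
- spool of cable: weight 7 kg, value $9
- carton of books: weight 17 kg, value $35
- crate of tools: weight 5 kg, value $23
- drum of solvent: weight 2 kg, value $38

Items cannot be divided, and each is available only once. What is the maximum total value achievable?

Check high-value combinations within 27 kg:
- box of bearings+carton of books+drum of solvent: weight 4+17+2=23, value 65+35+38=138
- box of bearings+spool of cable+crate of tools+drum of solvent: weight 4+7+5+2=18, value 65+9+23+38=135
- box of bearings+crate of tools+drum of solvent: weight 4+5+2=11, value 65+23+38=126
- box of bearings+carton of books+crate of tools: weight 4+17+5=26, value 65+35+23=123
- box of bearings+spool of cable+drum of solvent: weight 4+7+2=13, value 65+9+38=112
Best: $138.

$138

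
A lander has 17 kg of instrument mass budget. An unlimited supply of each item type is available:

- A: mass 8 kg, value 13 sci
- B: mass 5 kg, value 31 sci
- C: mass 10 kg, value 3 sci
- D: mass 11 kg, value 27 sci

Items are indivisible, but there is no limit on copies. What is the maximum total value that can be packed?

Best value-per-unit is B at 31/5, and filling with it alone uses mass 3×5=15. No mix of the others beats 3×31 = 93.

93 sci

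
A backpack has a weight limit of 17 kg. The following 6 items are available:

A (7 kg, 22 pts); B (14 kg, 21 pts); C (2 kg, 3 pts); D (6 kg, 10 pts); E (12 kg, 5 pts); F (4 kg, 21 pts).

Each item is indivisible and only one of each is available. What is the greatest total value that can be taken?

53 pts

Check high-value combinations within 17 kg:
- A+D+F: weight 7+6+4=17, value 22+10+21=53
- A+C+F: weight 7+2+4=13, value 22+3+21=46
- A+F: weight 7+4=11, value 22+21=43
- A+C+D: weight 7+2+6=15, value 22+3+10=35
- C+D+F: weight 2+6+4=12, value 3+10+21=34
Best: 53 pts.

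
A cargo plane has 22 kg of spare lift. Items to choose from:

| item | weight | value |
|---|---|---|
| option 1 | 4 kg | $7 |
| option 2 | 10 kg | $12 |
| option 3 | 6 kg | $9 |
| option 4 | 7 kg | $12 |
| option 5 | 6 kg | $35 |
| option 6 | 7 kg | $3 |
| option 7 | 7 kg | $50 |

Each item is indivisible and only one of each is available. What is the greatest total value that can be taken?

$97

This is a 0/1 knapsack; check combinations near the capacity.
- option 4+option 5+option 7: weight 7+6+7=20, value 12+35+50=97
- option 3+option 5+option 7: weight 6+6+7=19, value 9+35+50=94
- option 1+option 5+option 7: weight 4+6+7=17, value 7+35+50=92
Best: $97.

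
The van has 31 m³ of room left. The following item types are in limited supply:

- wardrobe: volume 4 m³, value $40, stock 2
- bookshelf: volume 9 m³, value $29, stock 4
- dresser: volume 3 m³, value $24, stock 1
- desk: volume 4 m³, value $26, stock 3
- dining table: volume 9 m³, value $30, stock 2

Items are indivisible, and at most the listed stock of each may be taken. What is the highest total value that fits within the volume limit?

$188

Best selections within volume 31 and stock limits:
- 2×wardrobe + 3×desk + 1×dining table: volume 29, value 188
- 2×wardrobe + 1×bookshelf + 3×desk: volume 29, value 187
Best: $188.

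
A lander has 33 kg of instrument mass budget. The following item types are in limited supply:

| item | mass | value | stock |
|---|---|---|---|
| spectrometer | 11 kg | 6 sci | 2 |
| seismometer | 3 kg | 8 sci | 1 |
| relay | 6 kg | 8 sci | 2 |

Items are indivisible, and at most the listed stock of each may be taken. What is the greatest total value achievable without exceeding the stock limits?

Top feasible selections:
- 1×spectrometer + 1×seismometer + 2×relay: mass 26, value 30
- 2×spectrometer + 1×seismometer + 1×relay: mass 31, value 28
Best: 30 sci.

30 sci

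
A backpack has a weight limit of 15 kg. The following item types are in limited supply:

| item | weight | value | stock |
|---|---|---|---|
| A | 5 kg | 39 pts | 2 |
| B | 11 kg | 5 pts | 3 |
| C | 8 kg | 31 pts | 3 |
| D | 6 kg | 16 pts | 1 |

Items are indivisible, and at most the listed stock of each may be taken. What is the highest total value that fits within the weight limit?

78 pts

Top feasible selections:
- 2×A: weight 10, value 78
- 1×A + 1×C: weight 13, value 70
- 1×A + 1×D: weight 11, value 55
Best: 78 pts.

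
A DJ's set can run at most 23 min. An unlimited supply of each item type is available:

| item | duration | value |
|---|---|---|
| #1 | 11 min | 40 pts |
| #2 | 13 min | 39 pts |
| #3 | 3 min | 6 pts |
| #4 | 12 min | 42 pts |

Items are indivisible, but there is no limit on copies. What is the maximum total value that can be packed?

Best value-per-unit is #1 at 40/11; filling with it alone gives 2×40 = 80.
Optimal mix: 1×#1 + 1×#4 → duration 23, value 82.

82 pts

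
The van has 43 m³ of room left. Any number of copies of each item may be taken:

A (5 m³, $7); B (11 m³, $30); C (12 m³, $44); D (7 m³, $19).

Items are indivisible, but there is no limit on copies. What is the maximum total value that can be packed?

$151

Best value-per-unit is C at 44/12; filling with it alone gives 3×44 = 132.
Optimal mix: 3×C + 1×D → volume 43, value 151.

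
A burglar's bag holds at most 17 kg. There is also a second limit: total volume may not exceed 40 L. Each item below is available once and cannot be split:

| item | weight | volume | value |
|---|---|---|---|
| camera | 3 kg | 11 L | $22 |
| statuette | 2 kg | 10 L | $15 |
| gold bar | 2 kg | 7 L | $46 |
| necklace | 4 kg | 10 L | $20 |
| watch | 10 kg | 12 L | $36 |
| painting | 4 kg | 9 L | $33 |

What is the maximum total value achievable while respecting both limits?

$121

Feasible sets respecting both limits:
- camera+gold bar+necklace+painting: weight 13, volume 37, value 121
- camera+statuette+gold bar+watch: weight 17, volume 40, value 119
- camera+statuette+gold bar+painting: weight 11, volume 37, value 116
- gold bar+watch+painting: weight 16, volume 28, value 115
Best: $121.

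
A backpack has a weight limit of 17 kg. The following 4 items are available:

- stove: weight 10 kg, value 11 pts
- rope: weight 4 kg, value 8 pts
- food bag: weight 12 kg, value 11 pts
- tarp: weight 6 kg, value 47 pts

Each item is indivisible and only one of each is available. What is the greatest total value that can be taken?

58 pts

Check high-value combinations within 17 kg:
- stove+tarp: weight 10+6=16, value 11+47=58
- rope+tarp: weight 4+6=10, value 8+47=55
- tarp: weight 6, value 47
- stove+rope: weight 10+4=14, value 11+8=19
Best: 58 pts.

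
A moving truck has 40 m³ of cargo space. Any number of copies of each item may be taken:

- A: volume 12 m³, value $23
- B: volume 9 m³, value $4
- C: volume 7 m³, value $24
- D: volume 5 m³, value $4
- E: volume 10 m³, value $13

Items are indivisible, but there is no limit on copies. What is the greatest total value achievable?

$124

Best value-per-unit is C at 24/7; filling with it alone gives 5×24 = 120.
Optimal mix: 5×C + 1×D → volume 40, value 124.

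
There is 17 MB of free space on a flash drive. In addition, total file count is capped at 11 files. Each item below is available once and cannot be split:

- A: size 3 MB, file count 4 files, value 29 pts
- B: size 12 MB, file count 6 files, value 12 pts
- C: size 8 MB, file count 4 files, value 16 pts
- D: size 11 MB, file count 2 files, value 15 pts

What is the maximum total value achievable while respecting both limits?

Feasible sets respecting both limits:
- A+C: size 11, file count 8, value 45
- A+D: size 14, file count 6, value 44
- A+B: size 15, file count 10, value 41
- A: size 3, file count 4, value 29
Best: 45 pts.

45 pts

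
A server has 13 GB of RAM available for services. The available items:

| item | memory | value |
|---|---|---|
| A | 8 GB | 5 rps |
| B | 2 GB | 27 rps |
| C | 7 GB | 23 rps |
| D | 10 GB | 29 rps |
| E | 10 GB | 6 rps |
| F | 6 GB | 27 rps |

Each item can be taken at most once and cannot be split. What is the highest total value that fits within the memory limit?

56 rps

Check high-value combinations within 13 GB:
- B+D: memory 2+10=12, value 27+29=56
- B+F: memory 2+6=8, value 27+27=54
- B+C: memory 2+7=9, value 27+23=50
- C+F: memory 7+6=13, value 23+27=50
- B+E: memory 2+10=12, value 27+6=33
Best: 56 rps.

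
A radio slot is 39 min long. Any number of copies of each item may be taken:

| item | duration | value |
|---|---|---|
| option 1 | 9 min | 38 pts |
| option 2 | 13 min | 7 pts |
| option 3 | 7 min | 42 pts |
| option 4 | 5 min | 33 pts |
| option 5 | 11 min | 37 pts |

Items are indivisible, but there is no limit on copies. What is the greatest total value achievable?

Best value-per-unit is option 4 at 33/5; filling with it alone gives 7×33 = 231.
Optimal mix: 2×option 3 + 5×option 4 → duration 39, value 249.

249 pts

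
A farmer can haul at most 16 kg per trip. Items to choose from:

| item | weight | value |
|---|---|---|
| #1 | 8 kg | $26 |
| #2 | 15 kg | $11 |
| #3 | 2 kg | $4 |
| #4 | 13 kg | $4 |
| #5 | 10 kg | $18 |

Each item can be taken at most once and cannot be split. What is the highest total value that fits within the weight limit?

Check high-value combinations within 16 kg:
- #1+#3: weight 8+2=10, value 26+4=30
- #1: weight 8, value 26
- #3+#5: weight 2+10=12, value 4+18=22
- #5: weight 10, value 18
Best: $30.

$30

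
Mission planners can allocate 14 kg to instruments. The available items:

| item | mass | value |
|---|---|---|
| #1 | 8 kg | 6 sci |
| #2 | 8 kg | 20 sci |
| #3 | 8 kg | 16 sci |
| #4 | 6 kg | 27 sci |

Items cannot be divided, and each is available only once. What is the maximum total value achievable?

47 sci

Check high-value combinations within 14 kg:
- #2+#4: mass 8+6=14, value 20+27=47
- #3+#4: mass 8+6=14, value 16+27=43
- #1+#4: mass 8+6=14, value 6+27=33
Best: 47 sci.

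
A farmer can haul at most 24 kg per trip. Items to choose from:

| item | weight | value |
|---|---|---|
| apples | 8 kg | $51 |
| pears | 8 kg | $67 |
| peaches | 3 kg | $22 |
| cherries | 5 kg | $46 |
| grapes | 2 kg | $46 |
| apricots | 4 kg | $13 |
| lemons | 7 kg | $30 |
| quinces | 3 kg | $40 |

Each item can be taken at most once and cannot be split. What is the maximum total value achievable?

$226

Check high-value combinations within 24 kg:
- apples+pears+peaches+grapes+quinces: weight 8+8+3+2+3=24, value 51+67+22+46+40=226
- pears+peaches+cherries+grapes+quinces: weight 8+3+5+2+3=21, value 67+22+46+46+40=221
- pears+cherries+grapes+apricots+quinces: weight 8+5+2+4+3=22, value 67+46+46+13+40=212
Best: $226.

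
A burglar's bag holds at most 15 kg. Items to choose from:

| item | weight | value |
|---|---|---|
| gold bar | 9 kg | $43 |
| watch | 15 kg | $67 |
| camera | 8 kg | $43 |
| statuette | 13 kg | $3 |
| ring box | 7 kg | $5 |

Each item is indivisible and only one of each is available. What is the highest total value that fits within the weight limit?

Check high-value combinations within 15 kg:
- watch: weight 15, value 67
- camera+ring box: weight 8+7=15, value 43+5=48
- camera: weight 8, value 43
Best: $67.

$67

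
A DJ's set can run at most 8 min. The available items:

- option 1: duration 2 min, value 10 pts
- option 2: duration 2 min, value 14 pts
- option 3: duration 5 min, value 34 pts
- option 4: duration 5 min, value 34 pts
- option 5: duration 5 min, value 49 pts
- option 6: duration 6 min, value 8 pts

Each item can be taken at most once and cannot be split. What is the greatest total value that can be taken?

Check high-value combinations within 8 min:
- option 2+option 5: duration 2+5=7, value 14+49=63
- option 1+option 5: duration 2+5=7, value 10+49=59
- option 5: duration 5, value 49
Best: 63 pts.

63 pts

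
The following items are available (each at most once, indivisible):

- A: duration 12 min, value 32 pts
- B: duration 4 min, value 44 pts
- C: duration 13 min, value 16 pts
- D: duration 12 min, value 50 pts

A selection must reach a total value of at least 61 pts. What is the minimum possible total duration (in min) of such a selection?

Subsets with value ≥ 61, sorted by total duration:
- B+D: duration 16, value 94
- A+B: duration 16, value 76
- A+D: duration 24, value 82
Minimum duration: 16 min.

16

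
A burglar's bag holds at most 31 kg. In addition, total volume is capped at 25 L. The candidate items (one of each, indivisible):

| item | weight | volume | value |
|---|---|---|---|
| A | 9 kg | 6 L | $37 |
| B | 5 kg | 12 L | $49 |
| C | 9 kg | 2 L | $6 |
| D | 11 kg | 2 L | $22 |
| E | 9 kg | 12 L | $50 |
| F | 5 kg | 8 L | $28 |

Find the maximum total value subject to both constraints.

$109

Feasible sets respecting both limits:
- A+D+E: weight 29, volume 20, value 109
- A+B+D: weight 25, volume 20, value 108
- B+C+D+F: weight 30, volume 24, value 105
- D+E+F: weight 25, volume 22, value 100
Best: $109.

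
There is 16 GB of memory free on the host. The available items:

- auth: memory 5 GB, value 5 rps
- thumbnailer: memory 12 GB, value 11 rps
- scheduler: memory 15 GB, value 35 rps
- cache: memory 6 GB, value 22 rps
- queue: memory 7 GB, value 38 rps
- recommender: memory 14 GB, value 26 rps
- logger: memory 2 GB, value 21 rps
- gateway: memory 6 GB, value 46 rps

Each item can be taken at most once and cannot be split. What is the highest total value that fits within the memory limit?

105 rps

Check high-value combinations within 16 GB:
- queue+logger+gateway: memory 7+2+6=15, value 38+21+46=105
- cache+logger+gateway: memory 6+2+6=14, value 22+21+46=89
- queue+gateway: memory 7+6=13, value 38+46=84
Best: 105 rps.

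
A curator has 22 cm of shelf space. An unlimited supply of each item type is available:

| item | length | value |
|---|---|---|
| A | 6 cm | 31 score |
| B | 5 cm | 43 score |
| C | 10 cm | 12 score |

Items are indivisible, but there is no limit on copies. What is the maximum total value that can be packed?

Best value-per-unit is B at 43/5, and filling with it alone uses length 4×5=20. No mix of the others beats 4×43 = 172.

172 score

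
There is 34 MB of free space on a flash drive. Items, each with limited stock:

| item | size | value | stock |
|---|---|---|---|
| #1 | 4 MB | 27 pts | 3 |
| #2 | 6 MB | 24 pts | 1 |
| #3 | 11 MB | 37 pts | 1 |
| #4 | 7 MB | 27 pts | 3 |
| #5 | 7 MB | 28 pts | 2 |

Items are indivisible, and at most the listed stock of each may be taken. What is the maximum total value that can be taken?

164 pts

Top feasible selections:
- 3×#1 + 1×#4 + 2×#5: size 33, value 164
- 3×#1 + 2×#4 + 1×#5: size 33, value 163
Best: 164 pts.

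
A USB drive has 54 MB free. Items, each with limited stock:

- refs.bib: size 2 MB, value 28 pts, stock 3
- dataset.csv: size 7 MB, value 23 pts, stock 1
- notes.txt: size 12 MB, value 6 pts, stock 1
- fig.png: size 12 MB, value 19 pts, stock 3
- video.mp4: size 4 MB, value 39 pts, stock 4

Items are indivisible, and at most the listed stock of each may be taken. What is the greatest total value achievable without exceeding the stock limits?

301 pts

Best selections within size 54 and stock limits:
- 3×refs.bib + 1×dataset.csv + 2×fig.png + 4×video.mp4: size 53, value 301
- 3×refs.bib + 1×dataset.csv + 1×notes.txt + 1×fig.png + 4×video.mp4: size 53, value 288
- 3×refs.bib + 1×dataset.csv + 1×fig.png + 4×video.mp4: size 41, value 282
Best: 301 pts.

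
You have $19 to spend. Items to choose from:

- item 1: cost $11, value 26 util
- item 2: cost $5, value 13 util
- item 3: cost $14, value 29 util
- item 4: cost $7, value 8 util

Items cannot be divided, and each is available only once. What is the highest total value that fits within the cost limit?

Check high-value combinations within $19:
- item 2+item 3: cost 5+14=19, value 13+29=42
- item 1+item 2: cost 11+5=16, value 26+13=39
- item 1+item 4: cost 11+7=18, value 26+8=34
- item 3: cost 14, value 29
Best: 42 util.

42 util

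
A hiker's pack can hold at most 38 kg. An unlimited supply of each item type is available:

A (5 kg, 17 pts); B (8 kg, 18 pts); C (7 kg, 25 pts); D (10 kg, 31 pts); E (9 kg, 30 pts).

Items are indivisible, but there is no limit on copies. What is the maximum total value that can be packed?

134 pts

Best value-per-unit is C at 25/7; filling with it alone gives 5×25 = 125.
Optimal mix: 2×A + 4×C → weight 38, value 134.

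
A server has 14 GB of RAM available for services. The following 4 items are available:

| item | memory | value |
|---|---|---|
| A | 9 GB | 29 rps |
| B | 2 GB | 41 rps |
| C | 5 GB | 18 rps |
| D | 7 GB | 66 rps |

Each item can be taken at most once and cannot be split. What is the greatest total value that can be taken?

Check high-value combinations within 14 GB:
- B+C+D: memory 2+5+7=14, value 41+18+66=125
- B+D: memory 2+7=9, value 41+66=107
- C+D: memory 5+7=12, value 18+66=84
- A+B: memory 9+2=11, value 29+41=70
Best: 125 rps.

125 rps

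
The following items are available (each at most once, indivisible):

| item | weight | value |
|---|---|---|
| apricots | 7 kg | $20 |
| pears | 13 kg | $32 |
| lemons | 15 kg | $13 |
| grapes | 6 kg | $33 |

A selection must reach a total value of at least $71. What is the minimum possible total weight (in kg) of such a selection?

Subsets with value ≥ 71, sorted by total weight:
- apricots+pears+grapes: weight 26, value 85
- pears+lemons+grapes: weight 34, value 78
- apricots+pears+lemons+grapes: weight 41, value 98
Minimum weight: 26 kg.

26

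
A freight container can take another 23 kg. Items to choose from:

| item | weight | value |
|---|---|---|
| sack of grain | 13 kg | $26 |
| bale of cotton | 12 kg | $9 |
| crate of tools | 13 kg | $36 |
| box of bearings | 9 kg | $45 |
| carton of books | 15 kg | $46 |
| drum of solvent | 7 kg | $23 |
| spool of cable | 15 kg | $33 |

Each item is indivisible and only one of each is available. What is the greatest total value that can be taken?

$81

Check high-value combinations within 23 kg:
- crate of tools+box of bearings: weight 13+9=22, value 36+45=81
- sack of grain+box of bearings: weight 13+9=22, value 26+45=71
- carton of books+drum of solvent: weight 15+7=22, value 46+23=69
- box of bearings+drum of solvent: weight 9+7=16, value 45+23=68
- crate of tools+drum of solvent: weight 13+7=20, value 36+23=59
Best: $81.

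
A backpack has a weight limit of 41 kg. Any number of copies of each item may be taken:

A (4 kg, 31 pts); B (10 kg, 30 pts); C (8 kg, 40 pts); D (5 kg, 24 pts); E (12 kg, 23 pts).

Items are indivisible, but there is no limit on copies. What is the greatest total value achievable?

310 pts

Best value-per-unit is A at 31/4, and filling with it alone uses weight 10×4=40. No mix of the others beats 10×31 = 310.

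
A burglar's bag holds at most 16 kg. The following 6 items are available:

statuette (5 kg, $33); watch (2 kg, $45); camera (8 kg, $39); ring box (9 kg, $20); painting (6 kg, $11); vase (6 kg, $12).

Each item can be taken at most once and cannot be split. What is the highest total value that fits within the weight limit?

$117

This is a 0/1 knapsack; check combinations near the capacity.
- statuette+watch+camera: weight 5+2+8=15, value 33+45+39=117
- statuette+watch+ring box: weight 5+2+9=16, value 33+45+20=98
- watch+camera+vase: weight 2+8+6=16, value 45+39+12=96
- watch+camera+painting: weight 2+8+6=16, value 45+39+11=95
Best: $117.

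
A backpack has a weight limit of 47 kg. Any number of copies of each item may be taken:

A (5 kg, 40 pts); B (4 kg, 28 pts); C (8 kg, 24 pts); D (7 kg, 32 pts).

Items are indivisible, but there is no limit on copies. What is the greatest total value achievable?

Best value-per-unit is A at 40/5; filling with it alone gives 9×40 = 360.
Optimal mix: 7×A + 3×B → weight 47, value 364.

364 pts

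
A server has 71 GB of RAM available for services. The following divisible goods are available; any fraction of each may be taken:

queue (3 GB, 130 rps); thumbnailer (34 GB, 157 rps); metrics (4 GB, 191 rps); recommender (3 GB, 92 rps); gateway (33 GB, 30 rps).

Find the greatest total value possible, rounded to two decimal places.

594.55

Take in order of value per unit:
- metrics (191/4 per unit): all 4 → value 191, running total 191.00
- queue (130/3 per unit): all 3 → value 130, running total 321.00
- recommender (92/3 per unit): all 3 → value 92, running total 413.00
- thumbnailer (157/34 per unit): all 34 → value 157, running total 570.00
- gateway (30/33 per unit): 27 of 33 → value 27×30/33 = 24.5455, running total 594.55
Total 594.55.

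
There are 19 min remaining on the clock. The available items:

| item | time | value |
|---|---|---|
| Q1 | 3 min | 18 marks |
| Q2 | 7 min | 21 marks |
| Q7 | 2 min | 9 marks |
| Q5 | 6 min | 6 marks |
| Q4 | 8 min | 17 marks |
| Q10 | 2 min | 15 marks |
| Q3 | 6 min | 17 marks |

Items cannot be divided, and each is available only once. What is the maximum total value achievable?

Check high-value combinations within 19 min:
- Q1+Q2+Q10+Q3: time 3+7+2+6=18, value 18+21+15+17=71
- Q1+Q4+Q10+Q3: time 3+8+2+6=19, value 18+17+15+17=67
- Q1+Q2+Q7+Q3: time 3+7+2+6=18, value 18+21+9+17=65
Best: 71 marks.

71 marks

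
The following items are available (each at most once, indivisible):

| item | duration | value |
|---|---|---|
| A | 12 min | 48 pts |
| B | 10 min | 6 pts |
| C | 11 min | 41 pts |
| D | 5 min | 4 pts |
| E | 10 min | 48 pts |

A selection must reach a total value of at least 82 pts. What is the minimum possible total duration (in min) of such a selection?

Subsets with value ≥ 82, sorted by total duration:
- C+E: duration 21, value 89
- A+E: duration 22, value 96
- A+C: duration 23, value 89
Minimum duration: 21 min.

21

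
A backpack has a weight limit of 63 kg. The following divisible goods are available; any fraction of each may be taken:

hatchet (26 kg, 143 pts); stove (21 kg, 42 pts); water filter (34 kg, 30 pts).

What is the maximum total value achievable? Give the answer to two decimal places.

199.12

Take in order of value per unit:
- hatchet (143/26 per unit): all 26 → value 143, running total 143.00
- stove (42/21 per unit): all 21 → value 42, running total 185.00
- water filter (30/34 per unit): 16 of 34 → value 16×30/34 = 14.1176, running total 199.12
Total 199.12.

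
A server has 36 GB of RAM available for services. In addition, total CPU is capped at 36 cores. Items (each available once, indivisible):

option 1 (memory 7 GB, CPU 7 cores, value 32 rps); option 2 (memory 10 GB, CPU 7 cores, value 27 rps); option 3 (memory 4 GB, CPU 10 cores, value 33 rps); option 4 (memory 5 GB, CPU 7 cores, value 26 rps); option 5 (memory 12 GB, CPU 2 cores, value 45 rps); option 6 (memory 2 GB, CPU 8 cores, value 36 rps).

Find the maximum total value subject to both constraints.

173 rps

Feasible sets respecting both limits:
- option 1+option 2+option 3+option 5+option 6: memory 35, CPU 34, value 173
- option 1+option 3+option 4+option 5+option 6: memory 30, CPU 34, value 172
- option 2+option 3+option 4+option 5+option 6: memory 33, CPU 34, value 167
- option 1+option 2+option 4+option 5+option 6: memory 36, CPU 31, value 166
Best: 173 rps.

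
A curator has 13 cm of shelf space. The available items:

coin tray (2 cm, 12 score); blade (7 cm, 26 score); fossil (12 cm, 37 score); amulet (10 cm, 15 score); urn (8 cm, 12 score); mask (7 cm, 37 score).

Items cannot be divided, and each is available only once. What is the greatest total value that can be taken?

This is a 0/1 knapsack; check combinations near the capacity.
- coin tray+mask: length 2+7=9, value 12+37=49
- coin tray+blade: length 2+7=9, value 12+26=38
- mask: length 7, value 37
Best: 49 score.

49 score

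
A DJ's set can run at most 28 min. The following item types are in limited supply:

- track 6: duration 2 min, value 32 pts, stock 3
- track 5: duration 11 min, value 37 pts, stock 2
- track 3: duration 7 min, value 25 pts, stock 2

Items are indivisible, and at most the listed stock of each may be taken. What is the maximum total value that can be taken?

170 pts

Top feasible selections:
- 3×track 6 + 2×track 5: duration 28, value 170
- 3×track 6 + 1×track 5 + 1×track 3: duration 24, value 158
- 3×track 6 + 2×track 3: duration 20, value 146
Best: 170 pts.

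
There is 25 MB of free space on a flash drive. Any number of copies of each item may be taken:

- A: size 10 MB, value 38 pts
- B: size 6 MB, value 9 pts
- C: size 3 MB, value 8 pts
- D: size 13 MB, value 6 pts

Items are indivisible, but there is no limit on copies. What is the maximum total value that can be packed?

84 pts

Best value-per-unit is A at 38/10; filling with it alone gives 2×38 = 76.
Optimal mix: 2×A + 1×C → size 23, value 84.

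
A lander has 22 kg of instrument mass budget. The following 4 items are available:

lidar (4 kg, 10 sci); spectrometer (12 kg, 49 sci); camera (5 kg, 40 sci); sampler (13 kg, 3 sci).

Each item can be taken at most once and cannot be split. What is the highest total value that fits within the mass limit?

99 sci

Check high-value combinations within 22 kg:
- lidar+spectrometer+camera: mass 4+12+5=21, value 10+49+40=99
- spectrometer+camera: mass 12+5=17, value 49+40=89
- lidar+spectrometer: mass 4+12=16, value 10+49=59
- lidar+camera+sampler: mass 4+5+13=22, value 10+40+3=53
- lidar+camera: mass 4+5=9, value 10+40=50
Best: 99 sci.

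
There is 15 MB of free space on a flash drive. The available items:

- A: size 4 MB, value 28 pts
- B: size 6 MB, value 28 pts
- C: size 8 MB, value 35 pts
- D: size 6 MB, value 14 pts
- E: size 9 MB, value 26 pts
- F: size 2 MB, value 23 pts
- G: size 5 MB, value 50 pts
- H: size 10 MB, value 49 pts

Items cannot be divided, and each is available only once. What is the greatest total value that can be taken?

108 pts

Check high-value combinations within 15 MB:
- C+F+G: size 8+2+5=15, value 35+23+50=108
- A+B+G: size 4+6+5=15, value 28+28+50=106
- A+F+G: size 4+2+5=11, value 28+23+50=101
- B+F+G: size 6+2+5=13, value 28+23+50=101
Best: 108 pts.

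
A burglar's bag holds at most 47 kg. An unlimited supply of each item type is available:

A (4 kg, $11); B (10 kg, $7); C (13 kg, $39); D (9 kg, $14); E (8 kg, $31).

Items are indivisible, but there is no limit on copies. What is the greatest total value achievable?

Best value-per-unit is E at 31/8; filling with it alone gives 5×31 = 155.
Optimal mix: 1×A + 5×E → weight 44, value 166.

$166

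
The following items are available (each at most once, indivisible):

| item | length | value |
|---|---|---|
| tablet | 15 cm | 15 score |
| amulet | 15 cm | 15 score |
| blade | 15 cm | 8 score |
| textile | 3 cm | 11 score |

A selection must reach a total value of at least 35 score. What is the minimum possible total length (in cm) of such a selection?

33

Subsets with value ≥ 35, sorted by total length:
- tablet+amulet+textile: length 33, value 41
- tablet+amulet+blade: length 45, value 38
Minimum length: 33 cm.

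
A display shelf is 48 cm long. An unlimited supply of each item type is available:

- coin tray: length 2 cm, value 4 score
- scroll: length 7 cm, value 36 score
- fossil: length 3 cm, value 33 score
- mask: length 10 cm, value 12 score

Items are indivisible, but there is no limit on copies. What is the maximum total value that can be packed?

Best value-per-unit is fossil at 33/3, and filling with it alone uses length 16×3=48. No mix of the others beats 16×33 = 528.

528 score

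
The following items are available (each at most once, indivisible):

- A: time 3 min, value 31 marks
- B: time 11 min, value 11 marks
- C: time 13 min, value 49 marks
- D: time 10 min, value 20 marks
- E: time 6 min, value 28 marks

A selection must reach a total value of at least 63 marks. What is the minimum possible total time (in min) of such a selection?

Subsets with value ≥ 63, sorted by total time:
- A+C: time 16, value 80
- A+D+E: time 19, value 79
Minimum time: 16 min.

16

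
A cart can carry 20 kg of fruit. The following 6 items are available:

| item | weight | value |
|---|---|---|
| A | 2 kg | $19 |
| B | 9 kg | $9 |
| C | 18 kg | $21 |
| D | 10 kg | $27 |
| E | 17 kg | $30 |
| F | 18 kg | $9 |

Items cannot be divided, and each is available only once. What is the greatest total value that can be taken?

$49

Check high-value combinations within 20 kg:
- A+E: weight 2+17=19, value 19+30=49
- A+D: weight 2+10=12, value 19+27=46
- A+C: weight 2+18=20, value 19+21=40
Best: $49.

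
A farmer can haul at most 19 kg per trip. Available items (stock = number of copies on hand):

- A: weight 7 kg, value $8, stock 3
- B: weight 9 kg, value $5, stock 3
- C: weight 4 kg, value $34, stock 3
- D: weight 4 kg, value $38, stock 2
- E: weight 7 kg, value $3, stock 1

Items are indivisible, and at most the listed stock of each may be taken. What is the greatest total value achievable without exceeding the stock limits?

Best selections within weight 19 and stock limits:
- 2×C + 2×D: weight 16, value 144
- 3×C + 1×D: weight 16, value 140
Best: $144.

$144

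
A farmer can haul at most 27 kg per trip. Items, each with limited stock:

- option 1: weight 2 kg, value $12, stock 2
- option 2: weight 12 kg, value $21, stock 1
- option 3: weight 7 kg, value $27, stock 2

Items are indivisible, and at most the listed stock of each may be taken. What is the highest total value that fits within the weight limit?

$78

Best selections within weight 27 and stock limits:
- 2×option 1 + 2×option 3: weight 18, value 78
- 1×option 2 + 2×option 3: weight 26, value 75
Best: $78.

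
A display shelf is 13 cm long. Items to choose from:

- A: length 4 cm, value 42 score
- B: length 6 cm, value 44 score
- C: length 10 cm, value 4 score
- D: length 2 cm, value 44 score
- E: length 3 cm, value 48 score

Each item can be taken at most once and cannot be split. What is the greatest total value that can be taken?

Check high-value combinations within 13 cm:
- B+D+E: length 6+2+3=11, value 44+44+48=136
- A+D+E: length 4+2+3=9, value 42+44+48=134
- A+B+E: length 4+6+3=13, value 42+44+48=134
- A+B+D: length 4+6+2=12, value 42+44+44=130
- D+E: length 2+3=5, value 44+48=92
Best: 136 score.

136 score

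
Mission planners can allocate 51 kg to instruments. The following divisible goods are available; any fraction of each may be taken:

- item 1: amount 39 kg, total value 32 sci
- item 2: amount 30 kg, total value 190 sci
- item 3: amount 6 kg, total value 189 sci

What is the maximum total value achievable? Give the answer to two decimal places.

391.31

Take in order of value per unit:
- item 3 (189/6 per unit): all 6 → value 189, running total 189.00
- item 2 (190/30 per unit): all 30 → value 190, running total 379.00
- item 1 (32/39 per unit): 15 of 39 → value 15×32/39 = 12.3077, running total 391.31
Total 391.31.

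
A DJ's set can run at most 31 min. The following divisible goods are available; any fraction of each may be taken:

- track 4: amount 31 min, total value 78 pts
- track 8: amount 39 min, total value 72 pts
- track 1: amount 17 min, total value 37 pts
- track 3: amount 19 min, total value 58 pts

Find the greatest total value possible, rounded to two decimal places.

Take in order of value per unit:
- track 3 (58/19 per unit): all 19 → value 58, running total 58.00
- track 4 (78/31 per unit): 12 of 31 → value 12×78/31 = 30.1935, running total 88.19
Total 88.19.

88.19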